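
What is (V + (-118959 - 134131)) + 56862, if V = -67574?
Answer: -263802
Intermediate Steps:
(V + (-118959 - 134131)) + 56862 = (-67574 + (-118959 - 134131)) + 56862 = (-67574 - 253090) + 56862 = -320664 + 56862 = -263802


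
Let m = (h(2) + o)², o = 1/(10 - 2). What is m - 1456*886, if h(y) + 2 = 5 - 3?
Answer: -82561023/64 ≈ -1.2900e+6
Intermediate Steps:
o = ⅛ (o = 1/8 = ⅛ ≈ 0.12500)
h(y) = 0 (h(y) = -2 + (5 - 3) = -2 + 2 = 0)
m = 1/64 (m = (0 + ⅛)² = (⅛)² = 1/64 ≈ 0.015625)
m - 1456*886 = 1/64 - 1456*886 = 1/64 - 1290016 = -82561023/64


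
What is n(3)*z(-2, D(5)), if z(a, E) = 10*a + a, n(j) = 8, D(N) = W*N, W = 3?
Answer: -176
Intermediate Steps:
D(N) = 3*N
z(a, E) = 11*a
n(3)*z(-2, D(5)) = 8*(11*(-2)) = 8*(-22) = -176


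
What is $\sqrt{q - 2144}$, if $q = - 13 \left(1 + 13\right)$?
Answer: $i \sqrt{2326} \approx 48.229 i$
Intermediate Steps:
$q = -182$ ($q = \left(-13\right) 14 = -182$)
$\sqrt{q - 2144} = \sqrt{-182 - 2144} = \sqrt{-2326} = i \sqrt{2326}$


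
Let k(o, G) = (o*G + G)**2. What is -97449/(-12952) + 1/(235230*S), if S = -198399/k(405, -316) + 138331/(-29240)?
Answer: 15172545773087371948001/2016591615340720198104 ≈ 7.5239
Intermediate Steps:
k(o, G) = (G + G*o)**2 (k(o, G) = (G*o + G)**2 = (G + G*o)**2)
S = -6618939520499/1399088407360 (S = -198399*1/(99856*(1 + 405)**2) + 138331/(-29240) = -198399/(99856*406**2) + 138331*(-1/29240) = -198399/(99856*164836) - 3217/680 = -198399/16459863616 - 3217/680 = -6618939520499/1399088407360 ≈ -4.7309)
-97449/(-12952) + 1/(235230*S) = -97449/(-12952) + 1/(235230*(-6618939520499/1399088407360)) = -97449*(-1/12952) + (1/235230)*(-1399088407360/6618939520499) = 97449/12952 - 139908840736/155697314340697977 = 15172545773087371948001/2016591615340720198104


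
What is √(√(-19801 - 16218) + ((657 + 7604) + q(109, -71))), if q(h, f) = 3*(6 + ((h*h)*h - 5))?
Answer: √(3893351 + I*√36019) ≈ 1973.2 + 0.048*I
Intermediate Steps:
q(h, f) = 3 + 3*h³ (q(h, f) = 3*(6 + (h²*h - 5)) = 3*(6 + (h³ - 5)) = 3*(6 + (-5 + h³)) = 3*(1 + h³) = 3 + 3*h³)
√(√(-19801 - 16218) + ((657 + 7604) + q(109, -71))) = √(√(-19801 - 16218) + ((657 + 7604) + (3 + 3*109³))) = √(√(-36019) + (8261 + (3 + 3*1295029))) = √(I*√36019 + (8261 + (3 + 3885087))) = √(I*√36019 + (8261 + 3885090)) = √(I*√36019 + 3893351) = √(3893351 + I*√36019)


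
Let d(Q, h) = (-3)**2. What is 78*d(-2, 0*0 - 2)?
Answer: 702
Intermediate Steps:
d(Q, h) = 9
78*d(-2, 0*0 - 2) = 78*9 = 702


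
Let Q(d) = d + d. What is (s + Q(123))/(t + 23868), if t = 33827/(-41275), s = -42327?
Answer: -1736893275/985117873 ≈ -1.7631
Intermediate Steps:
Q(d) = 2*d
t = -33827/41275 (t = 33827*(-1/41275) = -33827/41275 ≈ -0.81955)
(s + Q(123))/(t + 23868) = (-42327 + 2*123)/(-33827/41275 + 23868) = (-42327 + 246)/(985117873/41275) = -42081*41275/985117873 = -1736893275/985117873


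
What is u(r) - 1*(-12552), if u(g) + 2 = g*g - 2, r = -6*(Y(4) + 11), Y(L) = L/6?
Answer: 17448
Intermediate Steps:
Y(L) = L/6 (Y(L) = L*(⅙) = L/6)
r = -70 (r = -6*((⅙)*4 + 11) = -6*(⅔ + 11) = -6*35/3 = -70)
u(g) = -4 + g² (u(g) = -2 + (g*g - 2) = -2 + (g² - 2) = -2 + (-2 + g²) = -4 + g²)
u(r) - 1*(-12552) = (-4 + (-70)²) - 1*(-12552) = (-4 + 4900) + 12552 = 4896 + 12552 = 17448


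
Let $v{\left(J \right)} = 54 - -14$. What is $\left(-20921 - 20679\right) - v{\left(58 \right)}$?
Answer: $-41668$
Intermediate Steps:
$v{\left(J \right)} = 68$ ($v{\left(J \right)} = 54 + 14 = 68$)
$\left(-20921 - 20679\right) - v{\left(58 \right)} = \left(-20921 - 20679\right) - 68 = -41600 - 68 = -41668$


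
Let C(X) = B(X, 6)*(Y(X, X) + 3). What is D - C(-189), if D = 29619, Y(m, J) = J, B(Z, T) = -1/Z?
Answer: 1866059/63 ≈ 29620.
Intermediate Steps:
C(X) = -(3 + X)/X (C(X) = (-1/X)*(X + 3) = (-1/X)*(3 + X) = -(3 + X)/X)
D - C(-189) = 29619 - (-3 - 1*(-189))/(-189) = 29619 - (-1)*(-3 + 189)/189 = 29619 - (-1)*186/189 = 29619 - 1*(-62/63) = 29619 + 62/63 = 1866059/63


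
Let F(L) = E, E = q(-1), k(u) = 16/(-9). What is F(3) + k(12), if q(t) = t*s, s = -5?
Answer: 29/9 ≈ 3.2222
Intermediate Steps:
k(u) = -16/9 (k(u) = 16*(-⅑) = -16/9)
q(t) = -5*t (q(t) = t*(-5) = -5*t)
E = 5 (E = -5*(-1) = 5)
F(L) = 5
F(3) + k(12) = 5 - 16/9 = 29/9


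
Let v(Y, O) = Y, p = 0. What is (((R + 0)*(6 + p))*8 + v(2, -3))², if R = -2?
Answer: 8836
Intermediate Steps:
(((R + 0)*(6 + p))*8 + v(2, -3))² = (((-2 + 0)*(6 + 0))*8 + 2)² = (-2*6*8 + 2)² = (-12*8 + 2)² = (-96 + 2)² = (-94)² = 8836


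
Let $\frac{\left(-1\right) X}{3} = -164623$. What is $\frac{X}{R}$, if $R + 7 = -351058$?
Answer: $- \frac{493869}{351065} \approx -1.4068$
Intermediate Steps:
$R = -351065$ ($R = -7 - 351058 = -351065$)
$X = 493869$ ($X = \left(-3\right) \left(-164623\right) = 493869$)
$\frac{X}{R} = \frac{493869}{-351065} = 493869 \left(- \frac{1}{351065}\right) = - \frac{493869}{351065}$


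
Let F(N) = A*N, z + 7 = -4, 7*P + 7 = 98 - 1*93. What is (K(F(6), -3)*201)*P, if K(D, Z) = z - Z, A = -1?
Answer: 3216/7 ≈ 459.43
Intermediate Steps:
P = -2/7 (P = -1 + (98 - 1*93)/7 = -1 + (98 - 93)/7 = -1 + (⅐)*5 = -1 + 5/7 = -2/7 ≈ -0.28571)
z = -11 (z = -7 - 4 = -11)
F(N) = -N
K(D, Z) = -11 - Z
(K(F(6), -3)*201)*P = ((-11 - 1*(-3))*201)*(-2/7) = ((-11 + 3)*201)*(-2/7) = -8*201*(-2/7) = -1608*(-2/7) = 3216/7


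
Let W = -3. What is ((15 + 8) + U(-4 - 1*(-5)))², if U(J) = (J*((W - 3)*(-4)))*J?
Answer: 2209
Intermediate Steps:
U(J) = 24*J² (U(J) = (J*((-3 - 3)*(-4)))*J = (J*(-6*(-4)))*J = (J*24)*J = (24*J)*J = 24*J²)
((15 + 8) + U(-4 - 1*(-5)))² = ((15 + 8) + 24*(-4 - 1*(-5))²)² = (23 + 24*(-4 + 5)²)² = (23 + 24*1²)² = (23 + 24*1)² = (23 + 24)² = 47² = 2209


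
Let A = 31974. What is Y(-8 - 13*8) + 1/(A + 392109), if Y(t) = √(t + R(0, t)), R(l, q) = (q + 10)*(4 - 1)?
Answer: 1/424083 + I*√418 ≈ 2.358e-6 + 20.445*I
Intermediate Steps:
R(l, q) = 30 + 3*q (R(l, q) = (10 + q)*3 = 30 + 3*q)
Y(t) = √(30 + 4*t) (Y(t) = √(t + (30 + 3*t)) = √(30 + 4*t))
Y(-8 - 13*8) + 1/(A + 392109) = √(30 + 4*(-8 - 13*8)) + 1/(31974 + 392109) = √(30 + 4*(-8 - 104)) + 1/424083 = √(30 + 4*(-112)) + 1/424083 = √(30 - 448) + 1/424083 = √(-418) + 1/424083 = I*√418 + 1/424083 = 1/424083 + I*√418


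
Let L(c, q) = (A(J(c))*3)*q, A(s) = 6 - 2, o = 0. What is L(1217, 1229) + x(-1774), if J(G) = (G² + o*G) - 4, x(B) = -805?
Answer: 13943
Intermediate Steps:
J(G) = -4 + G² (J(G) = (G² + 0*G) - 4 = (G² + 0) - 4 = G² - 4 = -4 + G²)
A(s) = 4
L(c, q) = 12*q (L(c, q) = (4*3)*q = 12*q)
L(1217, 1229) + x(-1774) = 12*1229 - 805 = 14748 - 805 = 13943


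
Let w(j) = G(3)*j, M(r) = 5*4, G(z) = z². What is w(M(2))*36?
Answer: 6480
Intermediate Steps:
M(r) = 20
w(j) = 9*j (w(j) = 3²*j = 9*j)
w(M(2))*36 = (9*20)*36 = 180*36 = 6480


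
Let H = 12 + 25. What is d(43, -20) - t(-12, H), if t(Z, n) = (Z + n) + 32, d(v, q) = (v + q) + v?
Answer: 9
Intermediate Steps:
H = 37
d(v, q) = q + 2*v (d(v, q) = (q + v) + v = q + 2*v)
t(Z, n) = 32 + Z + n
d(43, -20) - t(-12, H) = (-20 + 2*43) - (32 - 12 + 37) = (-20 + 86) - 1*57 = 66 - 57 = 9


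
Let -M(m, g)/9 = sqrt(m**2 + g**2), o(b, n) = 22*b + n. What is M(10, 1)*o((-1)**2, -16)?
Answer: -54*sqrt(101) ≈ -542.69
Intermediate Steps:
o(b, n) = n + 22*b
M(m, g) = -9*sqrt(g**2 + m**2) (M(m, g) = -9*sqrt(m**2 + g**2) = -9*sqrt(g**2 + m**2))
M(10, 1)*o((-1)**2, -16) = (-9*sqrt(1**2 + 10**2))*(-16 + 22*(-1)**2) = (-9*sqrt(1 + 100))*(-16 + 22*1) = (-9*sqrt(101))*(-16 + 22) = -9*sqrt(101)*6 = -54*sqrt(101)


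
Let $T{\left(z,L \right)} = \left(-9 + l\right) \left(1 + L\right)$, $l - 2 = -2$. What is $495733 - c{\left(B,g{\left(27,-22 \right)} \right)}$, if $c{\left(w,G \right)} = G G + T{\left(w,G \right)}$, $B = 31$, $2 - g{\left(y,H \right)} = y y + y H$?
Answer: $476856$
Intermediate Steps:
$l = 0$ ($l = 2 - 2 = 0$)
$g{\left(y,H \right)} = 2 - y^{2} - H y$ ($g{\left(y,H \right)} = 2 - \left(y y + y H\right) = 2 - \left(y^{2} + H y\right) = 2 - y^{2} - H y$)
$T{\left(z,L \right)} = -9 - 9 L$ ($T{\left(z,L \right)} = \left(-9 + 0\right) \left(1 + L\right) = - 9 \left(1 + L\right) = -9 - 9 L$)
$c{\left(w,G \right)} = -9 + G^{2} - 9 G$ ($c{\left(w,G \right)} = G G - \left(9 + 9 G\right) = G^{2} - \left(9 + 9 G\right) = -9 + G^{2} - 9 G$)
$495733 - c{\left(B,g{\left(27,-22 \right)} \right)} = 495733 - \left(-9 + \left(2 - 27^{2} - \left(-22\right) 27\right)^{2} - 9 \left(2 - 27^{2} - \left(-22\right) 27\right)\right) = 495733 - \left(-9 + \left(2 - 729 + 594\right)^{2} - 9 \left(2 - 729 + 594\right)\right) = 495733 - \left(-9 + \left(-133\right)^{2} - -1197\right) = 495733 - \left(-9 + 17689 + 1197\right) = 495733 - 18877 = 476856$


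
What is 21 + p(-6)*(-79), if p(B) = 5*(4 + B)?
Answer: 811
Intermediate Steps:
p(B) = 20 + 5*B
21 + p(-6)*(-79) = 21 + (20 + 5*(-6))*(-79) = 21 + (20 - 30)*(-79) = 21 - 10*(-79) = 21 + 790 = 811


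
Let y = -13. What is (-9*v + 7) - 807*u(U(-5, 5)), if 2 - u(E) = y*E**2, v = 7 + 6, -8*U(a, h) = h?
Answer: -372611/64 ≈ -5822.0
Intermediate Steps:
U(a, h) = -h/8
v = 13
u(E) = 2 + 13*E**2 (u(E) = 2 - (-13)*E**2 = 2 + 13*E**2)
(-9*v + 7) - 807*u(U(-5, 5)) = (-9*13 + 7) - 807*(2 + 13*(-1/8*5)**2) = (-117 + 7) - 807*(2 + 13*(-5/8)**2) = -110 - 807*(2 + 13*(25/64)) = -110 - 807*(2 + 325/64) = -110 - 807*453/64 = -110 - 365571/64 = -372611/64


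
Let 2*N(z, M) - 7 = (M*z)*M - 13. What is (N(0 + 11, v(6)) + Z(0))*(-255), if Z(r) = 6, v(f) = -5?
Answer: -71655/2 ≈ -35828.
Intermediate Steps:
N(z, M) = -3 + z*M²/2 (N(z, M) = 7/2 + ((M*z)*M - 13)/2 = 7/2 + (z*M² - 13)/2 = 7/2 + (-13 + z*M²)/2 = 7/2 + (-13/2 + z*M²/2) = -3 + z*M²/2)
(N(0 + 11, v(6)) + Z(0))*(-255) = ((-3 + (½)*(0 + 11)*(-5)²) + 6)*(-255) = ((-3 + (½)*11*25) + 6)*(-255) = ((-3 + 275/2) + 6)*(-255) = (269/2 + 6)*(-255) = (281/2)*(-255) = -71655/2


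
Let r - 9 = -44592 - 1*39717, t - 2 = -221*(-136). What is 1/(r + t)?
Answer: -1/54242 ≈ -1.8436e-5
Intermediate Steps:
t = 30058 (t = 2 - 221*(-136) = 2 + 30056 = 30058)
r = -84300 (r = 9 + (-44592 - 1*39717) = 9 + (-44592 - 39717) = 9 - 84309 = -84300)
1/(r + t) = 1/(-84300 + 30058) = 1/(-54242) = -1/54242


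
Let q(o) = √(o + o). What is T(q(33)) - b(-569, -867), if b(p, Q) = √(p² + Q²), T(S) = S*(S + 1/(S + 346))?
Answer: 3948417/59825 - 5*√43018 + 173*√66/59825 ≈ -971.02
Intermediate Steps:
q(o) = √2*√o (q(o) = √(2*o) = √2*√o)
T(S) = S*(S + 1/(346 + S))
b(p, Q) = √(Q² + p²)
T(q(33)) - b(-569, -867) = (√2*√33)*(1 + (√2*√33)² + 346*(√2*√33))/(346 + √2*√33) - √((-867)² + (-569)²) = √66*(1 + (√66)² + 346*√66)/(346 + √66) - √(751689 + 323761) = √66*(1 + 66 + 346*√66)/(346 + √66) - √1075450 = √66*(67 + 346*√66)/(346 + √66) - 5*√43018 = -5*√43018 + √66*(67 + 346*√66)/(346 + √66)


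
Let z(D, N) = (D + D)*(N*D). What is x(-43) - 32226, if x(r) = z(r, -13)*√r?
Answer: -32226 - 48074*I*√43 ≈ -32226.0 - 3.1524e+5*I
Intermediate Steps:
z(D, N) = 2*N*D² (z(D, N) = (2*D)*(D*N) = 2*N*D²)
x(r) = -26*r^(5/2) (x(r) = (2*(-13)*r²)*√r = (-26*r²)*√r = -26*r^(5/2))
x(-43) - 32226 = -48074*I*√43 - 32226 = -32226 - 48074*I*√43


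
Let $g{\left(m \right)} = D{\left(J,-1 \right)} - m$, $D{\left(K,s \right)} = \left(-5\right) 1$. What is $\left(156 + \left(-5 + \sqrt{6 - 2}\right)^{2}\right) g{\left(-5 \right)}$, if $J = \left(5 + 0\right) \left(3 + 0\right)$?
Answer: $0$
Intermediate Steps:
$J = 15$ ($J = 5 \cdot 3 = 15$)
$D{\left(K,s \right)} = -5$
$g{\left(m \right)} = -5 - m$
$\left(156 + \left(-5 + \sqrt{6 - 2}\right)^{2}\right) g{\left(-5 \right)} = \left(156 + \left(-5 + \sqrt{6 - 2}\right)^{2}\right) \left(-5 - -5\right) = \left(156 + \left(-5 + \sqrt{4}\right)^{2}\right) \left(-5 + 5\right) = \left(156 + \left(-5 + 2\right)^{2}\right) 0 = \left(156 + \left(-3\right)^{2}\right) 0 = \left(156 + 9\right) 0 = 165 \cdot 0 = 0$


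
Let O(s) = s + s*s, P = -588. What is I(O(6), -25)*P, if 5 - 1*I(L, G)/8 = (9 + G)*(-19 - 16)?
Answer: 2610720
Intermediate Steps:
O(s) = s + s²
I(L, G) = 2560 + 280*G (I(L, G) = 40 - 8*(9 + G)*(-19 - 16) = 40 - 8*(9 + G)*(-35) = 40 - 8*(-315 - 35*G) = 40 + (2520 + 280*G) = 2560 + 280*G)
I(O(6), -25)*P = (2560 + 280*(-25))*(-588) = (2560 - 7000)*(-588) = -4440*(-588) = 2610720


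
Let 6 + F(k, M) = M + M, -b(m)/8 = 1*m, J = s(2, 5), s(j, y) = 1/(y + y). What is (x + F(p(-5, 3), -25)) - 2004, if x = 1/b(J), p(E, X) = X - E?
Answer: -8245/4 ≈ -2061.3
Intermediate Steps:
s(j, y) = 1/(2*y)
J = ⅒ (J = (½)/5 = (½)*(⅕) = ⅒ ≈ 0.10000)
b(m) = -8*m
x = -5/4 (x = 1/(-8*⅒) = 1/(-⅘) = -5/4 ≈ -1.2500)
F(k, M) = -6 + 2*M (F(k, M) = -6 + (M + M) = -6 + 2*M)
(x + F(p(-5, 3), -25)) - 2004 = (-5/4 + (-6 + 2*(-25))) - 2004 = (-5/4 + (-6 - 50)) - 2004 = (-5/4 - 56) - 2004 = -229/4 - 2004 = -8245/4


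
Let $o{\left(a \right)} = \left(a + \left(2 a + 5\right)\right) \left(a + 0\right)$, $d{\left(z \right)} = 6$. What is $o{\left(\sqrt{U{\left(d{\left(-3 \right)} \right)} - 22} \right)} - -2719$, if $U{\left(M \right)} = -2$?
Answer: $2647 + 10 i \sqrt{6} \approx 2647.0 + 24.495 i$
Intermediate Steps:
$o{\left(a \right)} = a \left(5 + 3 a\right)$ ($o{\left(a \right)} = \left(a + \left(5 + 2 a\right)\right) a = \left(5 + 3 a\right) a = a \left(5 + 3 a\right)$)
$o{\left(\sqrt{U{\left(d{\left(-3 \right)} \right)} - 22} \right)} - -2719 = \sqrt{-2 - 22} \left(5 + 3 \sqrt{-2 - 22}\right) - -2719 = \sqrt{-24} \left(5 + 3 \sqrt{-24}\right) + 2719 = 2 i \sqrt{6} \left(5 + 3 \cdot 2 i \sqrt{6}\right) + 2719 = 2 i \sqrt{6} \left(5 + 6 i \sqrt{6}\right) + 2719 = 2719 + 2 i \sqrt{6} \left(5 + 6 i \sqrt{6}\right)$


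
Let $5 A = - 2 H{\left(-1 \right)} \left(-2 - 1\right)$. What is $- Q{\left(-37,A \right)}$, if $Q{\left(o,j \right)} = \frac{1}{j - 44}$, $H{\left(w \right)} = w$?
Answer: $\frac{5}{226} \approx 0.022124$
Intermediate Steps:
$A = - \frac{6}{5}$ ($A = \frac{\left(-2\right) \left(-1\right) \left(-2 - 1\right)}{5} = \frac{2 \left(-2 - 1\right)}{5} = \frac{2 \left(-3\right)}{5} = \frac{1}{5} \left(-6\right) = - \frac{6}{5} \approx -1.2$)
$Q{\left(o,j \right)} = \frac{1}{-44 + j}$
$- Q{\left(-37,A \right)} = - \frac{1}{-44 - \frac{6}{5}} = - \frac{1}{- \frac{226}{5}} = \left(-1\right) \left(- \frac{5}{226}\right) = \frac{5}{226}$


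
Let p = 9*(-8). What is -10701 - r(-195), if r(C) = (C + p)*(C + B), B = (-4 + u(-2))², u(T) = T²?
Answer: -62766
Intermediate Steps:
p = -72
B = 0 (B = (-4 + (-2)²)² = (-4 + 4)² = 0² = 0)
r(C) = C*(-72 + C) (r(C) = (C - 72)*(C + 0) = (-72 + C)*C = C*(-72 + C))
-10701 - r(-195) = -10701 - (-195)*(-72 - 195) = -10701 - (-195)*(-267) = -10701 - 1*52065 = -10701 - 52065 = -62766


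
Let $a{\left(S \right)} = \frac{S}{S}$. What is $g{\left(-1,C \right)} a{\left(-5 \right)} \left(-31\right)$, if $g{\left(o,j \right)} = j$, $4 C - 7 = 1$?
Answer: $-62$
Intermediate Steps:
$a{\left(S \right)} = 1$
$C = 2$ ($C = \frac{7}{4} + \frac{1}{4} \cdot 1 = \frac{7}{4} + \frac{1}{4} = 2$)
$g{\left(-1,C \right)} a{\left(-5 \right)} \left(-31\right) = 2 \cdot 1 \left(-31\right) = 2 \left(-31\right) = -62$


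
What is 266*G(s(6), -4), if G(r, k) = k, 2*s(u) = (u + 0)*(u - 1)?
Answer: -1064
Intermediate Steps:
s(u) = u*(-1 + u)/2 (s(u) = ((u + 0)*(u - 1))/2 = (u*(-1 + u))/2 = u*(-1 + u)/2)
266*G(s(6), -4) = 266*(-4) = -1064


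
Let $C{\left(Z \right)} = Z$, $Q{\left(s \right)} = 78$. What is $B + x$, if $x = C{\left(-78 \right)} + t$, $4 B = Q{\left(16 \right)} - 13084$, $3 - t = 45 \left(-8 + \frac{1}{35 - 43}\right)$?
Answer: $- \frac{23687}{8} \approx -2960.9$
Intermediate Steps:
$t = \frac{2949}{8}$ ($t = 3 - 45 \left(-8 + \frac{1}{35 - 43}\right) = 3 - 45 \left(-8 + \frac{1}{-8}\right) = 3 - 45 \left(-8 - \frac{1}{8}\right) = 3 - 45 \left(- \frac{65}{8}\right) = 3 - - \frac{2925}{8} = 3 + \frac{2925}{8} = \frac{2949}{8} \approx 368.63$)
$B = - \frac{6503}{2}$ ($B = \frac{78 - 13084}{4} = \frac{1}{4} \left(-13006\right) = - \frac{6503}{2} \approx -3251.5$)
$x = \frac{2325}{8}$ ($x = -78 + \frac{2949}{8} = \frac{2325}{8} \approx 290.63$)
$B + x = - \frac{6503}{2} + \frac{2325}{8} = - \frac{23687}{8}$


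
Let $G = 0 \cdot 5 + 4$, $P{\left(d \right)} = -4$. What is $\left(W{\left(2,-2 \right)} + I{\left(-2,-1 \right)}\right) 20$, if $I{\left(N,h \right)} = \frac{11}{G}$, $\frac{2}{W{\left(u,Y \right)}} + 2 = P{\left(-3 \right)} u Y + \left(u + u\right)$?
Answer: $\frac{515}{9} \approx 57.222$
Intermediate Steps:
$G = 4$ ($G = 0 + 4 = 4$)
$W{\left(u,Y \right)} = \frac{2}{-2 + 2 u - 4 Y u}$ ($W{\left(u,Y \right)} = \frac{2}{-2 + \left(- 4 u Y + \left(u + u\right)\right)} = \frac{2}{-2 - \left(- 2 u + 4 Y u\right)} = \frac{2}{-2 + 2 u - 4 Y u}$)
$I{\left(N,h \right)} = \frac{11}{4}$
$\left(W{\left(2,-2 \right)} + I{\left(-2,-1 \right)}\right) 20 = \left(\frac{1}{-1 + 2 - \left(-4\right) 2} + \frac{11}{4}\right) 20 = \left(\frac{1}{-1 + 2 + 8} + \frac{11}{4}\right) 20 = \left(\frac{1}{9} + \frac{11}{4}\right) 20 = \frac{103}{36} \cdot 20 = \frac{515}{9}$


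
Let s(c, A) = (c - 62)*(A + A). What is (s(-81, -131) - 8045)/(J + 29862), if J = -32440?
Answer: -29421/2578 ≈ -11.412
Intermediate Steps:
s(c, A) = 2*A*(-62 + c) (s(c, A) = (-62 + c)*(2*A) = 2*A*(-62 + c))
(s(-81, -131) - 8045)/(J + 29862) = (2*(-131)*(-62 - 81) - 8045)/(-32440 + 29862) = (2*(-131)*(-143) - 8045)/(-2578) = (37466 - 8045)*(-1/2578) = 29421*(-1/2578) = -29421/2578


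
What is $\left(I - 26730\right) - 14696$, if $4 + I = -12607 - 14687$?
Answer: $-68724$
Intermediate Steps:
$I = -27298$ ($I = -4 - 27294 = -27298$)
$\left(I - 26730\right) - 14696 = \left(-27298 - 26730\right) - 14696 = -54028 - 14696 = -68724$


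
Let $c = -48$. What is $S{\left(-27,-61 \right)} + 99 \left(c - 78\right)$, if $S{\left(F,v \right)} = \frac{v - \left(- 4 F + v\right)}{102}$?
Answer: $- \frac{212076}{17} \approx -12475.0$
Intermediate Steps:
$S{\left(F,v \right)} = \frac{2 F}{51}$ ($S{\left(F,v \right)} = \left(v - \left(v - 4 F\right)\right) \frac{1}{102} = \left(v + \left(- v + 4 F\right)\right) \frac{1}{102} = 4 F \frac{1}{102} = \frac{2 F}{51}$)
$S{\left(-27,-61 \right)} + 99 \left(c - 78\right) = \frac{2}{51} \left(-27\right) + 99 \left(-48 - 78\right) = - \frac{18}{17} + 99 \left(-126\right) = - \frac{18}{17} - 12474 = - \frac{212076}{17}$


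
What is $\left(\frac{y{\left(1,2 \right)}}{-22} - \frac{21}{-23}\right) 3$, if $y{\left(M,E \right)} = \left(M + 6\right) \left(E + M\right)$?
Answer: $- \frac{63}{506} \approx -0.12451$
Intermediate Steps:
$y{\left(M,E \right)} = \left(6 + M\right) \left(E + M\right)$
$\left(\frac{y{\left(1,2 \right)}}{-22} - \frac{21}{-23}\right) 3 = \left(\frac{1^{2} + 6 \cdot 2 + 6 \cdot 1 + 2 \cdot 1}{-22} - \frac{21}{-23}\right) 3 = \left(\left(1 + 12 + 6 + 2\right) \left(- \frac{1}{22}\right) - - \frac{21}{23}\right) 3 = \left(21 \left(- \frac{1}{22}\right) + \frac{21}{23}\right) 3 = \left(- \frac{21}{22} + \frac{21}{23}\right) 3 = \left(- \frac{21}{506}\right) 3 = - \frac{63}{506}$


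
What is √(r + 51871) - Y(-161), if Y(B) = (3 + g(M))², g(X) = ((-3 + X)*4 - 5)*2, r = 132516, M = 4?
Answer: -1 + 7*√3763 ≈ 428.40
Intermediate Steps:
g(X) = -34 + 8*X (g(X) = ((-12 + 4*X) - 5)*2 = (-17 + 4*X)*2 = -34 + 8*X)
Y(B) = 1 (Y(B) = (3 + (-34 + 8*4))² = (3 + (-34 + 32))² = (3 - 2)² = 1² = 1)
√(r + 51871) - Y(-161) = √(132516 + 51871) - 1*1 = √184387 - 1 = 7*√3763 - 1 = -1 + 7*√3763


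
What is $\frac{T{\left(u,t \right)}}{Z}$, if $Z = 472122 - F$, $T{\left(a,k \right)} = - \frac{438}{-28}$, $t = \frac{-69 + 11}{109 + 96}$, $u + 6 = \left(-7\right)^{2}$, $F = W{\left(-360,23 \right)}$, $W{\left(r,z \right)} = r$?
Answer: $\frac{73}{2204916} \approx 3.3108 \cdot 10^{-5}$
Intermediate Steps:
$F = -360$
$u = 43$ ($u = -6 + \left(-7\right)^{2} = -6 + 49 = 43$)
$t = - \frac{58}{205} \approx -0.28293$
$T{\left(a,k \right)} = \frac{219}{14}$ ($T{\left(a,k \right)} = \left(-438\right) \left(- \frac{1}{28}\right) = \frac{219}{14}$)
$Z = 472482$ ($Z = 472122 - -360 = 472122 + 360 = 472482$)
$\frac{T{\left(u,t \right)}}{Z} = \frac{219}{14 \cdot 472482} = \frac{219}{14} \cdot \frac{1}{472482} = \frac{73}{2204916}$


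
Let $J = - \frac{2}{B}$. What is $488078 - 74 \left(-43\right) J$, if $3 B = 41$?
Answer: $\frac{19992106}{41} \approx 4.8761 \cdot 10^{5}$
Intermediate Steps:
$B = \frac{41}{3}$ ($B = \frac{1}{3} \cdot 41 = \frac{41}{3} \approx 13.667$)
$J = - \frac{6}{41}$ ($J = - \frac{2}{\frac{41}{3}} = \left(-2\right) \frac{3}{41} = - \frac{6}{41} \approx -0.14634$)
$488078 - 74 \left(-43\right) J = 488078 - 74 \left(-43\right) \left(- \frac{6}{41}\right) = 488078 - \left(-3182\right) \left(- \frac{6}{41}\right) = 488078 - \frac{19092}{41} = \frac{19992106}{41}$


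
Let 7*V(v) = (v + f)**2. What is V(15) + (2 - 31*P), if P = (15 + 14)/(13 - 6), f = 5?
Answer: -485/7 ≈ -69.286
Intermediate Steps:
P = 29/7 ≈ 4.1429
V(v) = (5 + v)**2/7 (V(v) = (v + 5)**2/7 = (5 + v)**2/7)
V(15) + (2 - 31*P) = (5 + 15)**2/7 + (2 - 31*29/7) = (1/7)*20**2 + (2 - 899/7) = (1/7)*400 - 885/7 = 400/7 - 885/7 = -485/7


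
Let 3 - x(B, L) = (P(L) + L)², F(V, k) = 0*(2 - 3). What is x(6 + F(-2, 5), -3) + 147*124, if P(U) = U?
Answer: 18195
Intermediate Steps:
F(V, k) = 0 (F(V, k) = 0*(-1) = 0)
x(B, L) = 3 - 4*L² (x(B, L) = 3 - (L + L)² = 3 - (2*L)² = 3 - 4*L²)
x(6 + F(-2, 5), -3) + 147*124 = (3 - 4*(-3)²) + 147*124 = (3 - 4*9) + 18228 = (3 - 36) + 18228 = -33 + 18228 = 18195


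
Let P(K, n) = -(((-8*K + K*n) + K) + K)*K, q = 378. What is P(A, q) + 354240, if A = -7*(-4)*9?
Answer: -23269248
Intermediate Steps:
A = 252 (A = 28*9 = 252)
P(K, n) = -K*(-6*K + K*n) (P(K, n) = -((-7*K + K*n) + K)*K = -(-6*K + K*n)*K = -K*(-6*K + K*n))
P(A, q) + 354240 = 252²*(6 - 1*378) + 354240 = 63504*(6 - 378) + 354240 = 63504*(-372) + 354240 = -23623488 + 354240 = -23269248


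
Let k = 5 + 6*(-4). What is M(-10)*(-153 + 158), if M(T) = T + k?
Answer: -145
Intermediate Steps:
k = -19 (k = 5 - 24 = -19)
M(T) = -19 + T (M(T) = T - 19 = -19 + T)
M(-10)*(-153 + 158) = (-19 - 10)*(-153 + 158) = -29*5 = -145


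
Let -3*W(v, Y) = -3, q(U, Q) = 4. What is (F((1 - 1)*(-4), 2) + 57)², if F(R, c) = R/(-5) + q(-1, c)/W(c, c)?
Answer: 3721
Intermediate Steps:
W(v, Y) = 1 (W(v, Y) = -⅓*(-3) = 1)
F(R, c) = 4 - R/5 (F(R, c) = R/(-5) + 4/1 = R*(-⅕) + 4*1 = -R/5 + 4 = 4 - R/5)
(F((1 - 1)*(-4), 2) + 57)² = ((4 - (1 - 1)*(-4)/5) + 57)² = ((4 - 0*(-4)) + 57)² = ((4 - ⅕*0) + 57)² = ((4 + 0) + 57)² = (4 + 57)² = 61² = 3721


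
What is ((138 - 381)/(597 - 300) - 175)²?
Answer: 3740356/121 ≈ 30912.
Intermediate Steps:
((138 - 381)/(597 - 300) - 175)² = (-243/297 - 175)² = (-243*1/297 - 175)² = (-9/11 - 175)² = (-1934/11)² = 3740356/121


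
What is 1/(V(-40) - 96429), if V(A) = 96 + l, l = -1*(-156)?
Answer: -1/96177 ≈ -1.0397e-5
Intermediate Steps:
l = 156
V(A) = 252 (V(A) = 96 + 156 = 252)
1/(V(-40) - 96429) = 1/(252 - 96429) = 1/(-96177) = -1/96177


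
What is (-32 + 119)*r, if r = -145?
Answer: -12615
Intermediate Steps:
(-32 + 119)*r = (-32 + 119)*(-145) = 87*(-145) = -12615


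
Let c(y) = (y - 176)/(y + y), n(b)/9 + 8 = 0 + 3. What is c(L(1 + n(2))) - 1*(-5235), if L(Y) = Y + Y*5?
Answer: 31415/6 ≈ 5235.8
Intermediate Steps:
n(b) = -45 (n(b) = -72 + 9*(0 + 3) = -72 + 9*3 = -72 + 27 = -45)
L(Y) = 6*Y (L(Y) = Y + 5*Y = 6*Y)
c(y) = (-176 + y)/(2*y) (c(y) = (-176 + y)/((2*y)) = (-176 + y)*(1/(2*y)) = (-176 + y)/(2*y))
c(L(1 + n(2))) - 1*(-5235) = (-176 + 6*(1 - 45))/(2*((6*(1 - 45)))) - 1*(-5235) = (-176 + 6*(-44))/(2*((6*(-44)))) + 5235 = (1/2)*(-176 - 264)/(-264) + 5235 = (1/2)*(-1/264)*(-440) + 5235 = 5/6 + 5235 = 31415/6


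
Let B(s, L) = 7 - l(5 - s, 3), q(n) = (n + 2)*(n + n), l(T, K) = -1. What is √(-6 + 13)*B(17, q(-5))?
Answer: 8*√7 ≈ 21.166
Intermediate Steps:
q(n) = 2*n*(2 + n) (q(n) = (2 + n)*(2*n) = 2*n*(2 + n))
B(s, L) = 8 (B(s, L) = 7 - 1*(-1) = 7 + 1 = 8)
√(-6 + 13)*B(17, q(-5)) = √(-6 + 13)*8 = √7*8 = 8*√7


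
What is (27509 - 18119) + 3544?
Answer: 12934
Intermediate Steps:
(27509 - 18119) + 3544 = 9390 + 3544 = 12934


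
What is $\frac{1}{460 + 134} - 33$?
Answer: $- \frac{19601}{594} \approx -32.998$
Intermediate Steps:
$\frac{1}{460 + 134} - 33 = \frac{1}{594} - 33 = - \frac{19601}{594}$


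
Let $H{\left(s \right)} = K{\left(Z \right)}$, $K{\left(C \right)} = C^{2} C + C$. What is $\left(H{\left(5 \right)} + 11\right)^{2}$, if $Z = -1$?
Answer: $81$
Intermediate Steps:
$K{\left(C \right)} = C + C^{3}$ ($K{\left(C \right)} = C^{3} + C = C + C^{3}$)
$H{\left(s \right)} = -2$ ($H{\left(s \right)} = -1 + \left(-1\right)^{3} = -1 - 1 = -2$)
$\left(H{\left(5 \right)} + 11\right)^{2} = \left(-2 + 11\right)^{2} = 9^{2} = 81$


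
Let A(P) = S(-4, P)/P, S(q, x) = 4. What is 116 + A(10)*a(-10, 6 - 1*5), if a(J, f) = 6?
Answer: 592/5 ≈ 118.40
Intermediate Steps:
A(P) = 4/P
116 + A(10)*a(-10, 6 - 1*5) = 116 + (4/10)*6 = 116 + (4*(1/10))*6 = 116 + (2/5)*6 = 116 + 12/5 = 592/5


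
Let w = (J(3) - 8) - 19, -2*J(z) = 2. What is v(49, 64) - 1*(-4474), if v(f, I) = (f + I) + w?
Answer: 4559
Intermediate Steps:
J(z) = -1 (J(z) = -1/2*2 = -1)
w = -28 (w = (-1 - 8) - 19 = -9 - 19 = -28)
v(f, I) = -28 + I + f (v(f, I) = (f + I) - 28 = (I + f) - 28 = -28 + I + f)
v(49, 64) - 1*(-4474) = (-28 + 64 + 49) - 1*(-4474) = 85 + 4474 = 4559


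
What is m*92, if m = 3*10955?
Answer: 3023580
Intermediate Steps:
m = 32865
m*92 = 32865*92 = 3023580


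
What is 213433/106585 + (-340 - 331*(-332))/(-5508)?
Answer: -2625252739/146767545 ≈ -17.887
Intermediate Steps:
213433/106585 + (-340 - 331*(-332))/(-5508) = 213433*(1/106585) + (-340 + 109892)*(-1/5508) = 213433/106585 + 109552*(-1/5508) = 213433/106585 - 27388/1377 = -2625252739/146767545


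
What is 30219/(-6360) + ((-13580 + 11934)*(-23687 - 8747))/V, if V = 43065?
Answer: 22549059587/18259560 ≈ 1234.9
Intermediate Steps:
30219/(-6360) + ((-13580 + 11934)*(-23687 - 8747))/V = 30219/(-6360) + ((-13580 + 11934)*(-23687 - 8747))/43065 = 30219*(-1/6360) - 1646*(-32434)*(1/43065) = -10073/2120 + 53386364*(1/43065) = -10073/2120 + 53386364/43065 = 22549059587/18259560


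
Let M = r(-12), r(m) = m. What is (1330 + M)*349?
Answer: 459982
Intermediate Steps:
M = -12
(1330 + M)*349 = (1330 - 12)*349 = 1318*349 = 459982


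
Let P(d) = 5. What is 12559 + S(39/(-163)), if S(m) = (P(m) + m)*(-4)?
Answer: 2044013/163 ≈ 12540.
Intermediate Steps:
S(m) = -20 - 4*m (S(m) = (5 + m)*(-4) = -20 - 4*m)
12559 + S(39/(-163)) = 12559 + (-20 - 156/(-163)) = 12559 + (-20 - 156*(-1)/163) = 12559 + (-20 - 4*(-39/163)) = 12559 + (-20 + 156/163) = 12559 - 3104/163 = 2044013/163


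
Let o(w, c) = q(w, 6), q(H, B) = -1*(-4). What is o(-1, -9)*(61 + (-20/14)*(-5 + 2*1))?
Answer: 1828/7 ≈ 261.14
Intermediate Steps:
q(H, B) = 4
o(w, c) = 4
o(-1, -9)*(61 + (-20/14)*(-5 + 2*1)) = 4*(61 + (-20/14)*(-5 + 2*1)) = 4*(61 + (-20*1/14)*(-5 + 2)) = 4*(61 - 10/7*(-3)) = 4*(61 + 30/7) = 4*(457/7) = 1828/7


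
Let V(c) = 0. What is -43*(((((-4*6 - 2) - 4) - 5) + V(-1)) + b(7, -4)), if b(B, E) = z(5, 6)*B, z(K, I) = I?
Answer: -301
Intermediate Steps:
b(B, E) = 6*B
-43*(((((-4*6 - 2) - 4) - 5) + V(-1)) + b(7, -4)) = -43*(((((-4*6 - 2) - 4) - 5) + 0) + 6*7) = -43*(((((-24 - 2) - 4) - 5) + 0) + 42) = -43*((((-26 - 4) - 5) + 0) + 42) = -43*(((-30 - 5) + 0) + 42) = -43*((-35 + 0) + 42) = -43*(-35 + 42) = -43*7 = -301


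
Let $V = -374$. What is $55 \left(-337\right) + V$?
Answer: $-18909$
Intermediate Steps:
$55 \left(-337\right) + V = 55 \left(-337\right) - 374 = -18535 - 374 = -18909$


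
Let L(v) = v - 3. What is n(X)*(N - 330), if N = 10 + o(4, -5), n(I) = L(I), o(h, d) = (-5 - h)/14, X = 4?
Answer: -4489/14 ≈ -320.64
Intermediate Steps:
o(h, d) = -5/14 - h/14 (o(h, d) = (-5 - h)*(1/14) = -5/14 - h/14)
L(v) = -3 + v
n(I) = -3 + I
N = 131/14 (N = 10 + (-5/14 - 1/14*4) = 10 + (-5/14 - 2/7) = 10 - 9/14 = 131/14 ≈ 9.3571)
n(X)*(N - 330) = (-3 + 4)*(131/14 - 330) = 1*(-4489/14) = -4489/14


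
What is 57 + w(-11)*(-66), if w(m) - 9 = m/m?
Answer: -603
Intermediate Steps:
w(m) = 10 (w(m) = 9 + m/m = 9 + 1 = 10)
57 + w(-11)*(-66) = 57 + 10*(-66) = 57 - 660 = -603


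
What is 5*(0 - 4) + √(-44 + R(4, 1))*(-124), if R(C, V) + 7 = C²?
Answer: -20 - 124*I*√35 ≈ -20.0 - 733.59*I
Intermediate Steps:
R(C, V) = -7 + C²
5*(0 - 4) + √(-44 + R(4, 1))*(-124) = 5*(0 - 4) + √(-44 + (-7 + 4²))*(-124) = 5*(-4) + √(-44 + (-7 + 16))*(-124) = -20 + √(-44 + 9)*(-124) = -20 + √(-35)*(-124) = -20 + (I*√35)*(-124) = -20 - 124*I*√35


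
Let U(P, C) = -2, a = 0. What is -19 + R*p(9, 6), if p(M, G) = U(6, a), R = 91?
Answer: -201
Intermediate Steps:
p(M, G) = -2
-19 + R*p(9, 6) = -19 + 91*(-2) = -19 - 182 = -201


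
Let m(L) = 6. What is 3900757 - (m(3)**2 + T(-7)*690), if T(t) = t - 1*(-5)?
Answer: 3902101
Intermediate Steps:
T(t) = 5 + t (T(t) = t + 5 = 5 + t)
3900757 - (m(3)**2 + T(-7)*690) = 3900757 - (6**2 + (5 - 7)*690) = 3900757 - (36 - 2*690) = 3900757 - (36 - 1380) = 3900757 - 1*(-1344) = 3900757 + 1344 = 3902101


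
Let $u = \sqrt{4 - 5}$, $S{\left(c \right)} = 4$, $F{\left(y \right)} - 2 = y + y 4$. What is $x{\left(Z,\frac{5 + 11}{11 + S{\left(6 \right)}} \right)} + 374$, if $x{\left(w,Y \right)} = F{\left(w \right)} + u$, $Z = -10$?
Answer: $326 + i \approx 326.0 + 1.0 i$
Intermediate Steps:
$F{\left(y \right)} = 2 + 5 y$ ($F{\left(y \right)} = 2 + \left(y + y 4\right) = 2 + \left(y + 4 y\right) = 2 + 5 y$)
$u = i$ ($u = \sqrt{-1} = i \approx 1.0 i$)
$x{\left(w,Y \right)} = 2 + i + 5 w$ ($x{\left(w,Y \right)} = \left(2 + 5 w\right) + i = 2 + i + 5 w$)
$x{\left(Z,\frac{5 + 11}{11 + S{\left(6 \right)}} \right)} + 374 = \left(2 + i + 5 \left(-10\right)\right) + 374 = \left(2 + i - 50\right) + 374 = \left(-48 + i\right) + 374 = 326 + i$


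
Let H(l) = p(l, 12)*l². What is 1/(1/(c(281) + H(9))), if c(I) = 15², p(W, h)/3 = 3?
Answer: 954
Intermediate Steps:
p(W, h) = 9 (p(W, h) = 3*3 = 9)
c(I) = 225
H(l) = 9*l²
1/(1/(c(281) + H(9))) = 1/(1/(225 + 9*9²)) = 1/(1/(225 + 9*81)) = 1/(1/(225 + 729)) = 1/(1/954) = 954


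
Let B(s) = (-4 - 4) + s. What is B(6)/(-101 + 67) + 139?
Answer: 2364/17 ≈ 139.06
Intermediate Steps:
B(s) = -8 + s
B(6)/(-101 + 67) + 139 = (-8 + 6)/(-101 + 67) + 139 = -2/(-34) + 139 = -1/34*(-2) + 139 = 1/17 + 139 = 2364/17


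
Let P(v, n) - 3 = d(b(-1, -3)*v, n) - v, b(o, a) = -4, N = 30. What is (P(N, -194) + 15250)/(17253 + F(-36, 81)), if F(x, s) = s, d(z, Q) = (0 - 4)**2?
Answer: 15239/17334 ≈ 0.87914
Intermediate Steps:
d(z, Q) = 16 (d(z, Q) = (-4)**2 = 16)
P(v, n) = 19 - v (P(v, n) = 3 + (16 - v) = 19 - v)
(P(N, -194) + 15250)/(17253 + F(-36, 81)) = ((19 - 1*30) + 15250)/(17253 + 81) = ((19 - 30) + 15250)/17334 = (-11 + 15250)*(1/17334) = 15239*(1/17334) = 15239/17334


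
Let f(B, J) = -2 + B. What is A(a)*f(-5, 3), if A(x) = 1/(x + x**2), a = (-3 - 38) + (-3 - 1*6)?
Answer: -1/350 ≈ -0.0028571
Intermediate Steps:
a = -50 (a = -41 + (-3 - 6) = -41 - 9 = -50)
A(a)*f(-5, 3) = (1/((-50)*(1 - 50)))*(-2 - 5) = -1/50/(-49)*(-7) = -1/50*(-1/49)*(-7) = (1/2450)*(-7) = -1/350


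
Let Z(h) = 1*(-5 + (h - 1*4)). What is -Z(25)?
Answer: -16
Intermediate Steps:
Z(h) = -9 + h (Z(h) = 1*(-5 + (h - 4)) = 1*(-5 + (-4 + h)) = 1*(-9 + h) = -9 + h)
-Z(25) = -(-9 + 25) = -1*16 = -16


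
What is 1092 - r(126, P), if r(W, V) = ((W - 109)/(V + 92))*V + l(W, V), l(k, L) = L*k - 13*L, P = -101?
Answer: 110828/9 ≈ 12314.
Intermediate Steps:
l(k, L) = -13*L + L*k
r(W, V) = V*(-13 + W) + V*(-109 + W)/(92 + V) (r(W, V) = ((W - 109)/(V + 92))*V + V*(-13 + W) = ((-109 + W)/(92 + V))*V + V*(-13 + W) = V*(-109 + W)/(92 + V) + V*(-13 + W) = V*(-13 + W) + V*(-109 + W)/(92 + V))
1092 - r(126, P) = 1092 - (-101)*(-1305 + 93*126 - 101*(-13 + 126))/(92 - 101) = 1092 - (-101)*(-1305 + 11718 - 101*113)/(-9) = 1092 - (-101)*(-1)*(-1305 + 11718 - 11413)/9 = 1092 - (-101)*(-1)*(-1000)/9 = 1092 - 1*(-101000/9) = 1092 + 101000/9 = 110828/9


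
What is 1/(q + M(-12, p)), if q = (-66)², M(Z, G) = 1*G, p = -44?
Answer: 1/4312 ≈ 0.00023191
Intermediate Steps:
M(Z, G) = G
q = 4356
1/(q + M(-12, p)) = 1/(4356 - 44) = 1/4312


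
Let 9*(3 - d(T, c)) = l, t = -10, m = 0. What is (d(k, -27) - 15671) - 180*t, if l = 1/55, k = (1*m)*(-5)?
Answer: -6864661/495 ≈ -13868.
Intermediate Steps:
k = 0 (k = (1*0)*(-5) = 0*(-5) = 0)
l = 1/55 ≈ 0.018182
d(T, c) = 1484/495 (d(T, c) = 3 - ⅑*1/55 = 3 - 1/495 = 1484/495)
(d(k, -27) - 15671) - 180*t = (1484/495 - 15671) - 180*(-10) = -7755661/495 + 1800 = -6864661/495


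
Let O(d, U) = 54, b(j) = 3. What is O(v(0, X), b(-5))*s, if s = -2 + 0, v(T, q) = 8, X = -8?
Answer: -108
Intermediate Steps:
s = -2
O(v(0, X), b(-5))*s = 54*(-2) = -108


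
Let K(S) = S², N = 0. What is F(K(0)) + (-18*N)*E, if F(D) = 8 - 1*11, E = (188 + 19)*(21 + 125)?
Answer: -3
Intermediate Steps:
E = 30222 (E = 207*146 = 30222)
F(D) = -3 (F(D) = 8 - 11 = -3)
F(K(0)) + (-18*N)*E = -3 - 18*0*30222 = -3 + 0*30222 = -3 + 0 = -3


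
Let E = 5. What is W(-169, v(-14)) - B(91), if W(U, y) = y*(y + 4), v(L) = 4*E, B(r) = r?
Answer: 389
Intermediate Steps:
v(L) = 20 (v(L) = 4*5 = 20)
W(U, y) = y*(4 + y)
W(-169, v(-14)) - B(91) = 20*(4 + 20) - 1*91 = 20*24 - 91 = 480 - 91 = 389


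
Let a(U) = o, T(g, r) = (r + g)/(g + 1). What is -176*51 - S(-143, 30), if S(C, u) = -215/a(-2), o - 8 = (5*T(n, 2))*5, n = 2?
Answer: -1112379/124 ≈ -8970.8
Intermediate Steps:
T(g, r) = (g + r)/(1 + g)
o = 124/3 (o = 8 + (5*((2 + 2)/(1 + 2)))*5 = 8 + (5*(4/3))*5 = 8 + (20/3)*5 = 8 + 100/3 = 124/3 ≈ 41.333)
a(U) = 124/3
S(C, u) = -645/124 (S(C, u) = -215/124/3 = -215*3/124 = -645/124)
-176*51 - S(-143, 30) = -176*51 - 1*(-645/124) = -8976 + 645/124 = -1112379/124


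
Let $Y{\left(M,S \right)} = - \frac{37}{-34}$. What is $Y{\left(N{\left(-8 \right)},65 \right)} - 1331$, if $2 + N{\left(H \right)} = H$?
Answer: $- \frac{45217}{34} \approx -1329.9$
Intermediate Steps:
$N{\left(H \right)} = -2 + H$
$Y{\left(M,S \right)} = \frac{37}{34}$ ($Y{\left(M,S \right)} = \left(-37\right) \left(- \frac{1}{34}\right) = \frac{37}{34}$)
$Y{\left(N{\left(-8 \right)},65 \right)} - 1331 = \frac{37}{34} - 1331 = - \frac{45217}{34}$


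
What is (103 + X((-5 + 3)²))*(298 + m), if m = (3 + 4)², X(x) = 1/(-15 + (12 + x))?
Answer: 36088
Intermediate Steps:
X(x) = 1/(-3 + x)
m = 49 (m = 7² = 49)
(103 + X((-5 + 3)²))*(298 + m) = (103 + 1/(-3 + (-5 + 3)²))*(298 + 49) = (103 + 1/(-3 + (-2)²))*347 = (103 + 1/(-3 + 4))*347 = (103 + 1/1)*347 = (103 + 1)*347 = 104*347 = 36088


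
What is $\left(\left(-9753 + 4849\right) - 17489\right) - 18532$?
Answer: $-40925$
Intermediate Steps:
$\left(\left(-9753 + 4849\right) - 17489\right) - 18532 = \left(-4904 - 17489\right) - 18532 = -22393 - 18532 = -40925$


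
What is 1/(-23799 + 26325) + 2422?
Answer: 6117973/2526 ≈ 2422.0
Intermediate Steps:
1/(-23799 + 26325) + 2422 = 1/2526 + 2422 = 6117973/2526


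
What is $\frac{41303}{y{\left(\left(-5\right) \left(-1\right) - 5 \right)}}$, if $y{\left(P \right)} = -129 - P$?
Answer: $- \frac{41303}{129} \approx -320.18$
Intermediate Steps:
$\frac{41303}{y{\left(\left(-5\right) \left(-1\right) - 5 \right)}} = \frac{41303}{-129 - \left(\left(-5\right) \left(-1\right) - 5\right)} = \frac{41303}{-129 - \left(5 - 5\right)} = \frac{41303}{-129 - 0} = \frac{41303}{-129 + 0} = \frac{41303}{-129} = 41303 \left(- \frac{1}{129}\right) = - \frac{41303}{129}$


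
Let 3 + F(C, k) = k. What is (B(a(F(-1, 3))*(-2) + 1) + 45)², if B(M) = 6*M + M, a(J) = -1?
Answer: 4356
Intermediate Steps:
F(C, k) = -3 + k
B(M) = 7*M
(B(a(F(-1, 3))*(-2) + 1) + 45)² = (7*(-1*(-2) + 1) + 45)² = (7*(2 + 1) + 45)² = (7*3 + 45)² = (21 + 45)² = 66² = 4356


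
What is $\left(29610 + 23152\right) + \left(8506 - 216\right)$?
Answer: $61052$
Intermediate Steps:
$\left(29610 + 23152\right) + \left(8506 - 216\right) = 52762 + \left(8506 + \left(-2196 + 1980\right)\right) = 52762 + \left(8506 - 216\right) = 52762 + 8290 = 61052$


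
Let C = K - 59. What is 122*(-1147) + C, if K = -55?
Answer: -140048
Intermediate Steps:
C = -114 (C = -55 - 59 = -114)
122*(-1147) + C = 122*(-1147) - 114 = -139934 - 114 = -140048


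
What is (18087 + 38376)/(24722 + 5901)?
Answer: 56463/30623 ≈ 1.8438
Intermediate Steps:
(18087 + 38376)/(24722 + 5901) = 56463/30623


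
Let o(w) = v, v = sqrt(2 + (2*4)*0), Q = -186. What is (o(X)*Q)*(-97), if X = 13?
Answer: 18042*sqrt(2) ≈ 25515.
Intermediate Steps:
v = sqrt(2) (v = sqrt(2 + 8*0) = sqrt(2 + 0) = sqrt(2) ≈ 1.4142)
o(w) = sqrt(2)
(o(X)*Q)*(-97) = (sqrt(2)*(-186))*(-97) = -186*sqrt(2)*(-97) = 18042*sqrt(2)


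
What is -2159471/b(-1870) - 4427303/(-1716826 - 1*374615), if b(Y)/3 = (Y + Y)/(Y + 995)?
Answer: -7983445939207/47405996 ≈ -1.6841e+5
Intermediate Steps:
b(Y) = 6*Y/(995 + Y) (b(Y) = 3*((Y + Y)/(Y + 995)) = 3*((2*Y)/(995 + Y)) = 3*(2*Y/(995 + Y)) = 6*Y/(995 + Y))
-2159471/b(-1870) - 4427303/(-1716826 - 1*374615) = -2159471/(6*(-1870)/(995 - 1870)) - 4427303/(-1716826 - 1*374615) = -2159471/(6*(-1870)/(-875)) - 4427303/(-1716826 - 374615) = -2159471/(6*(-1870)*(-1/875)) - 4427303/(-2091441) = -2159471/2244/175 - 4427303*(-1/2091441) = -2159471*175/2244 + 4427303/2091441 = -377907425/2244 + 4427303/2091441 = -7983445939207/47405996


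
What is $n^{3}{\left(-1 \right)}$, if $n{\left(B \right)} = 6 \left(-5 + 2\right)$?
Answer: $-5832$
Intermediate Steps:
$n{\left(B \right)} = -18$ ($n{\left(B \right)} = 6 \left(-3\right) = -18$)
$n^{3}{\left(-1 \right)} = \left(-18\right)^{3} = -5832$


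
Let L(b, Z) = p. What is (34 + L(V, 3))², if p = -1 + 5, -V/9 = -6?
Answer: 1444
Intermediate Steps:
V = 54 (V = -9*(-6) = 54)
p = 4
L(b, Z) = 4
(34 + L(V, 3))² = (34 + 4)² = 38² = 1444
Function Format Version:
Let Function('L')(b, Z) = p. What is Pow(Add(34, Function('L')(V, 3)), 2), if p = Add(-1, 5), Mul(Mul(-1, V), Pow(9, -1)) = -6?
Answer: 1444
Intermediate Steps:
V = 54 (V = Mul(-9, -6) = 54)
p = 4
Function('L')(b, Z) = 4
Pow(Add(34, Function('L')(V, 3)), 2) = Pow(Add(34, 4), 2) = Pow(38, 2) = 1444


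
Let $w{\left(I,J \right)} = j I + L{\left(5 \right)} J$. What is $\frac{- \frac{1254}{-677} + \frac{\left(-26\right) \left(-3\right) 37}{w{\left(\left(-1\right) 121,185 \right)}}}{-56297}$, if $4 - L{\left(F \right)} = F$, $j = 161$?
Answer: $- \frac{11353671}{374765807477} \approx -3.0295 \cdot 10^{-5}$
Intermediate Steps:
$L{\left(F \right)} = 4 - F$
$w{\left(I,J \right)} = - J + 161 I$ ($w{\left(I,J \right)} = 161 I + \left(4 - 5\right) J = 161 I - J = - J + 161 I$)
$\frac{- \frac{1254}{-677} + \frac{\left(-26\right) \left(-3\right) 37}{w{\left(\left(-1\right) 121,185 \right)}}}{-56297} = \frac{- \frac{1254}{-677} + \frac{\left(-26\right) \left(-3\right) 37}{\left(-1\right) 185 + 161 \left(\left(-1\right) 121\right)}}{-56297} = \left(\left(-1254\right) \left(- \frac{1}{677}\right) + \frac{78 \cdot 37}{-185 + 161 \left(-121\right)}\right) \left(- \frac{1}{56297}\right) = \left(\frac{1254}{677} + \frac{2886}{-185 - 19481}\right) \left(- \frac{1}{56297}\right) = \left(\frac{1254}{677} + \frac{2886}{-19666}\right) \left(- \frac{1}{56297}\right) = \left(\frac{1254}{677} + 2886 \left(- \frac{1}{19666}\right)\right) \left(- \frac{1}{56297}\right) = \left(\frac{1254}{677} - \frac{1443}{9833}\right) \left(- \frac{1}{56297}\right) = \frac{11353671}{6656941} \left(- \frac{1}{56297}\right) = - \frac{11353671}{374765807477}$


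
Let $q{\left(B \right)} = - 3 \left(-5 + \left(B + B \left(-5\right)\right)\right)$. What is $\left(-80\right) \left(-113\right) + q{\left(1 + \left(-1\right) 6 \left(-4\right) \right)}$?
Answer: $9355$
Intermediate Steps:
$q{\left(B \right)} = 15 + 12 B$ ($q{\left(B \right)} = - 3 \left(-5 + \left(B - 5 B\right)\right) = - 3 \left(-5 - 4 B\right) = 15 + 12 B$)
$\left(-80\right) \left(-113\right) + q{\left(1 + \left(-1\right) 6 \left(-4\right) \right)} = \left(-80\right) \left(-113\right) + \left(15 + 12 \left(1 + \left(-1\right) 6 \left(-4\right)\right)\right) = 9040 + \left(15 + 12 \left(1 - -24\right)\right) = 9040 + \left(15 + 12 \left(1 + 24\right)\right) = 9040 + \left(15 + 12 \cdot 25\right) = 9040 + \left(15 + 300\right) = 9040 + 315 = 9355$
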